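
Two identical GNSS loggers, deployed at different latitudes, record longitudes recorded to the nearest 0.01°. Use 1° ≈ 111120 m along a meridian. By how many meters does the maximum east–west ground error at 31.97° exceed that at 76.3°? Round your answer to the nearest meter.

340 meters

Rounding to 2 decimal places leaves the longitude within ±0.005° of the true value.
At 31.97°: 0.005° × 111120 × cos 31.97° = 0.005 × 111120 × 0.8483 ≈ 471.33 m.
At 76.3°: 0.005° × 111120 × cos 76.3° = 0.005 × 111120 × 0.2368 ≈ 131.59 m.
So the lower-latitude error exceeds the higher by 471.33 − 131.59 = 339.74 m.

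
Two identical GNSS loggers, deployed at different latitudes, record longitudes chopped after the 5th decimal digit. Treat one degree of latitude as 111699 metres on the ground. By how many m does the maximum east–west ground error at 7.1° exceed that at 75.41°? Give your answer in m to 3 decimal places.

Truncating at 5 decimal places can drop up to a full unit in the last place, so the longitude may be off by as much as 1e-05°.
Error at 7.1° = 1e-05° × 111699 × cos 7.1° ≈ 1.117 × 0.9923 = 1.1084 m.
At 75.41°: 1e-05° × 111699 × cos 75.41° = 1e-05 × 111699 × 0.2519 ≈ 0.28137 m.
Difference: 1.1084 − 0.28137 = 0.82705 m.

0.827 m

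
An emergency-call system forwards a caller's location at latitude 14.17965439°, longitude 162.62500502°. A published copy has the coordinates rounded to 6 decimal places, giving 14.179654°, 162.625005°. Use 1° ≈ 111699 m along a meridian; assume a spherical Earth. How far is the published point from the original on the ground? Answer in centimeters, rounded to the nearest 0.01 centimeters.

4.36 centimeters

Δlat = 14.17965439 − 14.179654 = +0.00000039°; Δlon = 162.62500502 − 162.625005 = +0.00000002°.
N–S: 0.00000039° × 111699 m/° = 0.0435626 m.
E–W at 14.1797°: 0.00000002° × 111699 × cos 14.1797° = 0.00000002 × 111699 × 0.9695 ≈ 0.00216592 m.
Hypotenuse of the two orthogonal shifts: √(0.0435626² + 0.00216592²) = 0.0436164 m.
That is 0.0436164 m = 4.3616 cm.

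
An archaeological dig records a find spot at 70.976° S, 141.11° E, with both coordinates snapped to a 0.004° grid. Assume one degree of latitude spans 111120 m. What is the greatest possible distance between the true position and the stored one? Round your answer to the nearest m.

With a 0.004° grid the true value lies within half a step, ±0.004°/2 = ±0.002°, of the stored one.
North–south component: 0.002° × 111120 = 222.24 m.
East–west component at 70.976°: 0.002° × 111120 × cos 70.976° ≈ 0.002 × 36221.1 ≈ 72.4423 m.
The two errors are perpendicular, so the maximum displacement is √(222.24² + 72.4423²) ≈ 233.749 m.

234 m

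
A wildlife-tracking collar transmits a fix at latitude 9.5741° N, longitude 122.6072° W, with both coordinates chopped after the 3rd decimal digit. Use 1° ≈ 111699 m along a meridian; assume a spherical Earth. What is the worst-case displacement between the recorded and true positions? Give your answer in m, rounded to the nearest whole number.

Truncating at 3 decimal places can drop up to a full unit in the last place, so each coordinate may be off by as much as 0.001°.
North–south component: 0.001° × 111699 = 111.699 m.
E–W at 9.5741°: 0.001° × 111699 × cos 9.5741° = 0.001 × 111699 × 0.9861 ≈ 110.143 m.
Combining orthogonally: (111.699² + 110.143²)^½ ≈ 156.87 m.

157 m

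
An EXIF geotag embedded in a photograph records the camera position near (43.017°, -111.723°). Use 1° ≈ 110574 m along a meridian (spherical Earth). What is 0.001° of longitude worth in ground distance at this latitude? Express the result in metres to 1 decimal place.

At 43.017° a degree of longitude is 110574 × cos 43.017° ≈ 80846.3 m, so 0.001° corresponds to 80.8463 m.

80.8 metres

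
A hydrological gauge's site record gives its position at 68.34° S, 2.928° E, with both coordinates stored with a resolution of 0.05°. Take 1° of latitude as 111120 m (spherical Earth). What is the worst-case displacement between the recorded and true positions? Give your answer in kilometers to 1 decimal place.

3.0 kilometers

With a 0.05° grid the true value lies within half a step, ±0.05°/2 = ±0.025°, of the stored one.
North–south component: 0.025° × 111120 = 2778 m.
Longitude error → 0.025 × 111120 × cos 68.34° = 0.025 × 111120 × 0.3691 ≈ 1025.35 m.
The two errors are perpendicular, so the maximum displacement is √(2778² + 1025.35²) ≈ 2961.19 m.
That is 2961.19 m = 2.9612 km.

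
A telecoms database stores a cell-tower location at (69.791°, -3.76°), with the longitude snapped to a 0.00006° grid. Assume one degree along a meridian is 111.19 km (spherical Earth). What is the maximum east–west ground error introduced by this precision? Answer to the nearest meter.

1 meters

With a 0.00006° grid the true value lies within half a step, ±0.00006°/2 = ±3e-05°, of the stored one.
At latitude 69.791° a degree of longitude spans 111190 m × cos 69.791° = 111190 × 0.3454 ≈ 38410.1 m.
Maximum E–W displacement: 3e-05 × 38410.1 = 1.1523 m.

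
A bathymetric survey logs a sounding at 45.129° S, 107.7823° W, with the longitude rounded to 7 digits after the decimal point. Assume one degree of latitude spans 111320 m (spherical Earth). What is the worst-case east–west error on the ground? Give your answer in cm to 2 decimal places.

Rounding to 7 decimal places leaves the longitude within ±5e-08° of the true value.
One degree of longitude at 45.129° is 111320 × cos 45.129° ≈ 111320 × 0.7055 = 78537.7 m.
East–west error: 5e-08° × 78537.7 m/° ≈ 0.00392689 m.
That is 0.00392689 m = 0.39269 cm.

0.39 cm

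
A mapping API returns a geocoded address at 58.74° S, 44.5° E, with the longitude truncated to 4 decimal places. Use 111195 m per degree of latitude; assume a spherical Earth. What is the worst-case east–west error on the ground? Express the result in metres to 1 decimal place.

Truncating at 4 decimal places can drop up to a full unit in the last place, so the longitude may be off by as much as 0.0001°.
Parallels shrink by cos φ, so at 58.74° a degree of longitude is 111195 × 0.5189 ≈ 57701.6 m.
East–west error: 0.0001° × 57701.6 m/° ≈ 5.77016 m.

5.8 metres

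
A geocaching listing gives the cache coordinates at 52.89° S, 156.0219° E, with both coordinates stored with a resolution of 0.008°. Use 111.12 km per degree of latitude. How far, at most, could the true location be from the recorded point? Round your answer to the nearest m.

With a 0.008° grid the true value lies within half a step, ±0.008°/2 = ±0.004°, of the stored one.
North–south component: 0.004° × 111120 = 444.48 m.
E–W at 52.89°: 0.004° × 111120 × cos 52.89° = 0.004 × 111120 × 0.6033 ≈ 268.176 m.
The two errors are perpendicular, so the maximum displacement is √(444.48² + 268.176²) ≈ 519.115 m.

519 m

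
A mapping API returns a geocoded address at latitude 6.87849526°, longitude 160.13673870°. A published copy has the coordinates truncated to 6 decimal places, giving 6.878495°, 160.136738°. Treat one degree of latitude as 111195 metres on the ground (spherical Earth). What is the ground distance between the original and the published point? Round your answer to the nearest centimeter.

8 centimeters

Δlat = 6.87849526 − 6.878495 = +0.00000026°; Δlon = 160.13673870 − 160.136738 = +0.00000070°.
North–south shift: 0.00000026 × 111195 = 0.0289107 m.
E–W at 6.8785°: 0.00000070° × 111195 × cos 6.8785° = 0.00000070 × 111195 × 0.9928 ≈ 0.0772763 m.
Combined displacement = (0.0289107² + 0.0772763²)^½ ≈ 0.0825073 m.
That is 0.0825073 m = 8.2507 cm.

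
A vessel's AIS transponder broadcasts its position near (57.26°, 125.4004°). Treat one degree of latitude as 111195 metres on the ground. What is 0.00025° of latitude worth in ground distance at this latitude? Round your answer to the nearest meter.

28 meters

0.00025° × 111195 m/° = 27.7988 m.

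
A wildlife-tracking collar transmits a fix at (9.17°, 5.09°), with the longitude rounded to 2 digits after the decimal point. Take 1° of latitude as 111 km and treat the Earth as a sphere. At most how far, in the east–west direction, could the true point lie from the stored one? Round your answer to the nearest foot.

1798 feet

Rounding to 2 decimal places leaves the longitude within ±0.005° of the true value.
Parallels shrink by cos φ, so at 9.17° a degree of longitude is 111000 × 0.9872 ≈ 109581 m.
East–west error: 0.005° × 109581 m/° ≈ 547.907 m.
In feet: 547.907 m ÷ 0.3048 ≈ 1797.6 ft.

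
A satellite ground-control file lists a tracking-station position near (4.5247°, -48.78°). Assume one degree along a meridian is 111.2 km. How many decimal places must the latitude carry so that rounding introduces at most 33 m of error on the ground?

One degree of latitude covers 111200 m.
Rounding to N decimal places gives at most 0.5 × 10⁻ᴺ degrees of error, i.e. 0.5 × 10⁻ᴺ × 111200 m.
Need 0.5 × 111200 × 10⁻ᴺ ≤ 33 → 10⁻ᴺ ≤ 5.935e-04, so N ≥ 3.23.
At 3 places the error can reach 55.6 m, but 4 places keeps it to 5.56 m.

4 decimal places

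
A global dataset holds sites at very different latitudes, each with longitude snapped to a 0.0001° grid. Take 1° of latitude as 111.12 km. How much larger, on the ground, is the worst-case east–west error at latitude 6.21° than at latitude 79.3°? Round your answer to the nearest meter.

With a 0.0001° grid the true value lies within half a step, ±0.0001°/2 = ±5e-05°, of the stored one.
At 6.21°: 5e-05° × 111120 × cos 6.21° = 5e-05 × 111120 × 0.9941 ≈ 5.5234 m.
At 79.3°: 5e-05° × 111120 × cos 79.3° = 5e-05 × 111120 × 0.1857 ≈ 1.0316 m.
Difference: 5.5234 − 1.0316 = 4.4918 m.

4 meters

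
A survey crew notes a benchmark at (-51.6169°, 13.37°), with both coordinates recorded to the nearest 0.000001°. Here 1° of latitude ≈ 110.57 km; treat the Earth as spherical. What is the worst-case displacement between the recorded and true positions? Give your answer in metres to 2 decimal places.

Rounding to 6 decimal places leaves each coordinate within ±5e-07° of the true value.
North–south component: 5e-07° × 110570 = 0.055285 m.
E–W at 51.6169°: 5e-07° × 110570 × cos 51.6169° = 5e-07 × 110570 × 0.6209 ≈ 0.0343274 m.
Combining orthogonally: (0.055285² + 0.0343274²)^½ ≈ 0.0650753 m.

0.07 metres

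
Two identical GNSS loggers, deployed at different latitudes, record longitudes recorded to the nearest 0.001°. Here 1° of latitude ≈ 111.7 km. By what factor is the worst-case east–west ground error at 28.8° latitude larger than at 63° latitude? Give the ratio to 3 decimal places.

Rounding to 3 decimal places leaves the longitude within ±0.0005° of the true value.
Error at 28.8° = 0.0005° × 111700 × cos 28.8° ≈ 55.85 × 0.8763 = 48.942 m.
Error at 63° = 0.0005° × 111700 × cos 63° ≈ 55.85 × 0.4540 = 25.355 m.
Ratio: 48.942 / 25.355 = cos 28.8° / cos 63° ≈ 1.9302.

1.930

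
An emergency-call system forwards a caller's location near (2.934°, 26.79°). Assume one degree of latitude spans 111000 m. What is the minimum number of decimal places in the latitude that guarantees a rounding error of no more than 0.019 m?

One degree of latitude covers 111000 m.
With N decimal places the half-ulp bound is 0.5·10⁻ᴺ°, or 0.5·10⁻ᴺ × 111000 m on the ground.
Need 0.5 × 111000 × 10⁻ᴺ ≤ 0.019 → 10⁻ᴺ ≤ 3.423e-07, so N ≥ 6.47.
N = 6 would give 0.0555 m (too coarse); N = 7 gives 0.00555 m ≤ 0.019 m.

7 decimal places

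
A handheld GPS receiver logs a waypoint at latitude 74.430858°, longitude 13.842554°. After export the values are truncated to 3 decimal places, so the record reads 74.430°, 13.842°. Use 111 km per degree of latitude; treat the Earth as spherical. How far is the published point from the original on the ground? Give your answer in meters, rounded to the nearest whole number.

The latitude changed by +0.000858° and the longitude by +0.000554°.
N–S: 0.000858° × 111000 m/° = 95.238 m.
E–W at 74.43°: 0.000554° × 111000 × cos 74.43° = 0.000554 × 111000 × 0.2684 ≈ 16.5059 m.
Distance: √(95.238² + 16.5059²) ≈ 96.6578 m.

97 meters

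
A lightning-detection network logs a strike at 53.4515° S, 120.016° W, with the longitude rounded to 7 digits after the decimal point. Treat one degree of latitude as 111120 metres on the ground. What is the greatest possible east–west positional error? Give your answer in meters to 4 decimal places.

0.0033 meters

Rounding to 7 decimal places leaves the longitude within ±5e-08° of the true value.
Parallels shrink by cos φ, so at 53.4515° a degree of longitude is 111120 × 0.5955 ≈ 66172.3 m.
East–west error: 5e-08° × 66172.3 m/° ≈ 0.00330861 m.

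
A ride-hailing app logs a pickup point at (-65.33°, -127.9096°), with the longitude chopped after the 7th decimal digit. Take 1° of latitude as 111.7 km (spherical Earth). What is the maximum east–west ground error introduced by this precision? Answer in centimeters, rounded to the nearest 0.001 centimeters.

Truncating at 7 decimal places can drop up to a full unit in the last place, so the longitude may be off by as much as 1e-07°.
Parallels shrink by cos φ, so at 65.33° a degree of longitude is 111700 × 0.4174 ≈ 46622.6 m.
So at most 1e-07° × 46622.6 ≈ 0.00466226 m east–west.
That is 0.00466226 m = 0.46623 cm.

0.466 centimeters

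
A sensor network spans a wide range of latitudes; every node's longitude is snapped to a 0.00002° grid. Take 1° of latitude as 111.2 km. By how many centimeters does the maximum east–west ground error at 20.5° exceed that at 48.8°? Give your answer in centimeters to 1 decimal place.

With a 0.00002° grid the true value lies within half a step, ±0.00002°/2 = ±1e-05°, of the stored one.
Error at 20.5° = 1e-05° × 111200 × cos 20.5° ≈ 1.112 × 0.9367 = 1.0416 m.
Error at 48.8° = 1e-05° × 111200 × cos 48.8° ≈ 1.112 × 0.6587 = 0.73246 m.
Difference: 1.0416 − 0.73246 = 0.30912 m.
That is 0.309117 m = 30.912 cm.

30.9 centimeters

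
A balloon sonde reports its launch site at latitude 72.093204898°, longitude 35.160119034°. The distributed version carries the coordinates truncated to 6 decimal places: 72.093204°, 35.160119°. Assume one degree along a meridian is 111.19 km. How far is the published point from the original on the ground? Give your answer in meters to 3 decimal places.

The latitude changed by +0.000000898° and the longitude by +0.000000034°.
North–south shift: 0.000000898 × 111190 = 0.0998486 m.
E–W at 72.0932°: 0.000000034° × 111190 × cos 72.0932° = 0.000000034 × 111190 × 0.3075 ≈ 0.00116238 m.
Hypotenuse of the two orthogonal shifts: √(0.0998486² + 0.00116238²) = 0.0998554 m.

0.100 meters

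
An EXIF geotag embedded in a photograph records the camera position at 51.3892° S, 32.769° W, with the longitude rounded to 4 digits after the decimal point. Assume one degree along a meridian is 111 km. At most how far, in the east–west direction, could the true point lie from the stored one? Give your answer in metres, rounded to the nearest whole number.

3 metres

Rounding to 4 decimal places leaves the longitude within ±5e-05° of the true value.
Parallels shrink by cos φ, so at 51.3892° a degree of longitude is 111000 × 0.6240 ≈ 69267 m.
So at most 5e-05° × 69267 ≈ 3.46335 m east–west.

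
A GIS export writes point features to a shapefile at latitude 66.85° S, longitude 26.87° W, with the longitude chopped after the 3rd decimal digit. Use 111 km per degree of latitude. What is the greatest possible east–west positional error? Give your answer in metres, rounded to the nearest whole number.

44 metres

Truncating at 3 decimal places can drop up to a full unit in the last place, so the longitude may be off by as much as 0.001°.
Parallels shrink by cos φ, so at 66.85° a degree of longitude is 111000 × 0.3931 ≈ 43638.5 m.
Maximum E–W displacement: 0.001 × 43638.5 = 43.6385 m.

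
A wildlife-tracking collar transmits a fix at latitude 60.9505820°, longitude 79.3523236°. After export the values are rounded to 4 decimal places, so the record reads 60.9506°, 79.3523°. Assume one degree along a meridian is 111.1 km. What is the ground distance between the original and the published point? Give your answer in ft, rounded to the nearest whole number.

8 ft

Δlat = 60.9505820 − 60.9506 = -0.0000180°; Δlon = 79.3523236 − 79.3523 = +0.0000236°.
N–S: -0.0000180° × 111100 m/° = -1.9998 m.
E–W at 60.9506°: 0.0000236° × 111100 × cos 60.9506° = 0.0000236 × 111100 × 0.4856 ≈ 1.27313 m.
Combined displacement = (1.9998² + 1.27313²)^½ ≈ 2.37067 m.
In feet: 2.37067 m ÷ 0.3048 ≈ 7.7778 ft.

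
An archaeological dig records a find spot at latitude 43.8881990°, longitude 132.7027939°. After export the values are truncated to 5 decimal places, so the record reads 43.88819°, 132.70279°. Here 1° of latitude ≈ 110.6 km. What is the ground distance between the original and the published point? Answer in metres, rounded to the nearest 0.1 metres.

The latitude changed by +0.0000090° and the longitude by +0.0000039°.
N–S: 0.0000090° × 110600 m/° = 0.9954 m.
E–W at 43.8882°: 0.0000039° × 110600 × cos 43.8882° = 0.0000039 × 110600 × 0.7207 ≈ 0.310864 m.
Distance: √(0.9954² + 0.310864²) ≈ 1.04281 m.

1.0 metres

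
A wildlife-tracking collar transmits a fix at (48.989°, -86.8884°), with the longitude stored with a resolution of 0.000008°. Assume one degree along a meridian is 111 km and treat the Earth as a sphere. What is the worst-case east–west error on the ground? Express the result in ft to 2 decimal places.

With a 0.000008° grid the true value lies within half a step, ±0.000008°/2 = ±4e-06°, of the stored one.
One degree of longitude at 48.989° is 111000 × cos 48.989° ≈ 111000 × 0.6562 = 72838.6 m.
So at most 4e-06° × 72838.6 ≈ 0.291355 m east–west.
In feet: 0.291355 m ÷ 0.3048 ≈ 0.95589 ft.

0.96 ft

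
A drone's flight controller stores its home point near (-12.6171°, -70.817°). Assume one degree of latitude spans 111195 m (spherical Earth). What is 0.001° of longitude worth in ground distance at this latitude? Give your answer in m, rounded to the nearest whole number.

109 m

One degree of longitude here spans 111195 × cos 12.6171° = 111195 × 0.9759 ≈ 108510 m; 0.001° of that is 108.51 m.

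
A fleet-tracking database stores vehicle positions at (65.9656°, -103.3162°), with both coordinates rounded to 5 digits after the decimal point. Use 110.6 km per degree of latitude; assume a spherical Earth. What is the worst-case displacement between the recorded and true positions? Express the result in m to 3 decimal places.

0.597 m

Rounding to 5 decimal places leaves each coordinate within ±5e-06° of the true value.
N–S: 5e-06° × 110600 m/° = 0.553 m.
East–west component at 65.9656°: 5e-06° × 110600 × cos 65.9656° ≈ 5e-06 × 45045.7 ≈ 0.225229 m.
Worst case both components are at the extreme and orthogonal: √(0.553² + 0.225229²) ≈ 0.597107 m.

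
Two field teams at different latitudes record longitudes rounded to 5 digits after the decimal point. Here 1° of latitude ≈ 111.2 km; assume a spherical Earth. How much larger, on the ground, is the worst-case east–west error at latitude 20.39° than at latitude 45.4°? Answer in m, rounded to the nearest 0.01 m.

0.13 m

Rounding to 5 decimal places leaves the longitude within ±5e-06° of the true value.
Error at 20.39° = 5e-06° × 111200 × cos 20.39° ≈ 0.556 × 0.9373 = 0.52116 m.
Error at 45.4° = 5e-06° × 111200 × cos 45.4° ≈ 0.556 × 0.7022 = 0.3904 m.
So the lower-latitude error exceeds the higher by 0.52116 − 0.3904 = 0.13077 m.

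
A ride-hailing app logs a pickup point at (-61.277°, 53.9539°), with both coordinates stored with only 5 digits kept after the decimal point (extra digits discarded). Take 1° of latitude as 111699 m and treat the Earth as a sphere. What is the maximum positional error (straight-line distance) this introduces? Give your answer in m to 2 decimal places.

1.24 m

Truncating at 5 decimal places can drop up to a full unit in the last place, so each coordinate may be off by as much as 1e-05°.
Latitude error → 1e-05 × 111699 = 1.11699 m along the meridian.
East–west component at 61.277°: 1e-05° × 111699 × cos 61.277° ≈ 1e-05 × 53679.8 ≈ 0.536798 m.
Combining orthogonally: (1.11699² + 0.536798²)^½ ≈ 1.23928 m.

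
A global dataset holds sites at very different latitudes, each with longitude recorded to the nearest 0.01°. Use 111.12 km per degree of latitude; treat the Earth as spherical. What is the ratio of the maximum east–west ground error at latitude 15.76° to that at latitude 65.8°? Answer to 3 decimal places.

Rounding to 2 decimal places leaves the longitude within ±0.005° of the true value.
At 15.76°: 0.005° × 111120 × cos 15.76° = 0.005 × 111120 × 0.9624 ≈ 534.71 m.
Error at 65.8° = 0.005° × 111120 × cos 65.8° ≈ 555.6 × 0.4099 = 227.75 m.
Ratio: 534.71 / 227.75 = cos 15.76° / cos 65.8° ≈ 2.3478.

2.348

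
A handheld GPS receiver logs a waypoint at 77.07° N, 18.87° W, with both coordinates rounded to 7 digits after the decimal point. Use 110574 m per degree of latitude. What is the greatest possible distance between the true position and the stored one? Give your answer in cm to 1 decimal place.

0.6 cm

Rounding to 7 decimal places leaves each coordinate within ±5e-08° of the true value.
North–south component: 5e-08° × 110574 = 0.0055287 m.
East–west component at 77.07°: 5e-08° × 110574 × cos 77.07° ≈ 5e-08 × 24742.1 ≈ 0.0012371 m.
The two errors are perpendicular, so the maximum displacement is √(0.0055287² + 0.0012371²) ≈ 0.00566542 m.
That is 0.00566542 m = 0.56654 cm.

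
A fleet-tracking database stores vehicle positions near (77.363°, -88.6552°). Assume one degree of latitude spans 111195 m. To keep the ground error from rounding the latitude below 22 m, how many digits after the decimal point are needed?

One degree of latitude covers 111195 m.
With N decimal places the half-ulp bound is 0.5·10⁻ᴺ°, or 0.5·10⁻ᴺ × 111195 m on the ground.
Need 0.5 × 111195 × 10⁻ᴺ ≤ 22 → 10⁻ᴺ ≤ 3.957e-04, so N ≥ 3.40.
So 4 decimal places suffice (5.56 m); 3 would allow up to 55.6 m.

4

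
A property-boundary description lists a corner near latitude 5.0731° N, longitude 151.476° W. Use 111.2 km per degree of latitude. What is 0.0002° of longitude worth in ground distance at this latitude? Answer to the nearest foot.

At 5.0731° a degree of longitude is 111200 × cos 5.0731° ≈ 110764 m, so 0.0002° corresponds to 22.1529 m.
In feet: 22.1529 m ÷ 0.3048 ≈ 72.68 ft.

73 feet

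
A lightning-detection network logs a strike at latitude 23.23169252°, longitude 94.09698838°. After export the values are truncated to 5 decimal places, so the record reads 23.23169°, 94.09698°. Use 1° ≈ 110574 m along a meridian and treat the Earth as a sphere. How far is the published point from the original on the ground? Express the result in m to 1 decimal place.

0.9 m

The latitude changed by +0.00000252° and the longitude by +0.00000838°.
N–S: 0.00000252° × 110574 m/° = 0.278646 m.
East–west at this latitude: 0.00000838° × 110574 × cos 23.2317° ≈ 0.00000838 × 101608 = 0.851478 m.
Hypotenuse of the two orthogonal shifts: √(0.278646² + 0.851478²) = 0.895912 m.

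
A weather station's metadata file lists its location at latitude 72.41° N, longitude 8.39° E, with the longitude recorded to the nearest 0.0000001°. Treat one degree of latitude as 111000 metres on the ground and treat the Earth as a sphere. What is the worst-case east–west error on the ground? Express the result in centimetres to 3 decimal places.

0.168 centimetres

Rounding to 7 decimal places leaves the longitude within ±5e-08° of the true value.
One degree of longitude at 72.41° is 111000 × cos 72.41° ≈ 111000 × 0.3022 = 33544.6 m.
So at most 5e-08° × 33544.6 ≈ 0.00167723 m east–west.
That is 0.00167723 m = 0.16772 cm.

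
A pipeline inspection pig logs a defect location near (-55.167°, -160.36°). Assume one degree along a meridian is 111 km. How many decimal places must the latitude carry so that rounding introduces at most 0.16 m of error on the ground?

One degree of latitude covers 111000 m.
N decimal places → at most half a unit in the last place, 0.5 × 10⁻ᴺ° = 111000/2 × 10⁻ᴺ m.
Need 0.5 × 111000 × 10⁻ᴺ ≤ 0.16 → 10⁻ᴺ ≤ 2.883e-06, so N ≥ 5.54.
At 5 places the error can reach 0.555 m, but 6 places keeps it to 0.0555 m.

6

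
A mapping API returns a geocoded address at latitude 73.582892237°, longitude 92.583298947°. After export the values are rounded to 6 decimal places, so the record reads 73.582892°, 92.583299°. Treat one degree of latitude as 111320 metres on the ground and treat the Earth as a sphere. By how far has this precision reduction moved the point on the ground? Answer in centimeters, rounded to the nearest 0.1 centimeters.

The latitude changed by +0.000000237° and the longitude by -0.000000053°.
North–south shift: 0.000000237 × 111320 = 0.0263828 m.
East–west at this latitude: -0.000000053° × 111320 × cos 73.5829° ≈ -0.000000053 × 31462.1 = -0.00166749 m.
Distance: √(0.0263828² + 0.00166749²) ≈ 0.0264355 m.
That is 0.0264355 m = 2.6435 cm.

2.6 centimeters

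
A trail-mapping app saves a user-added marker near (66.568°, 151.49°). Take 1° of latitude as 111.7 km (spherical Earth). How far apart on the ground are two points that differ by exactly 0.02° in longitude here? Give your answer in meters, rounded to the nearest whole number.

888 meters

One degree of longitude here spans 111700 × cos 66.568° = 111700 × 0.3977 ≈ 44418.7 m; 0.02° of that is 888.373 m.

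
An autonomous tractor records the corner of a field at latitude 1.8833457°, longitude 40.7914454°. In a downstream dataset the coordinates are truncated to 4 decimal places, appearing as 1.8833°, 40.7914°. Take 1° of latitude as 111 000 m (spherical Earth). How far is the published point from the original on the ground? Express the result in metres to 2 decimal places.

Δlat = 1.8833457 − 1.8833 = +0.0000457°; Δlon = 40.7914454 − 40.7914 = +0.0000454°.
North–south shift: 0.0000457 × 111000 = 5.0727 m.
East–west at this latitude: 0.0000454° × 111000 × cos 1.8833° ≈ 0.0000454 × 110940 = 5.03668 m.
Distance: √(5.0727² + 5.03668²) ≈ 7.14846 m.

7.15 metres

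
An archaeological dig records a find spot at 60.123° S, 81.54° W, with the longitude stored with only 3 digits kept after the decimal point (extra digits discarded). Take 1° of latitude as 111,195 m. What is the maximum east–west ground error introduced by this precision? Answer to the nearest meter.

55 meters

Truncating at 3 decimal places can drop up to a full unit in the last place, so the longitude may be off by as much as 0.001°.
At latitude 60.123° a degree of longitude spans 111195 m × cos 60.123° = 111195 × 0.4981 ≈ 55390.6 m.
East–west error: 0.001° × 55390.6 m/° ≈ 55.3906 m.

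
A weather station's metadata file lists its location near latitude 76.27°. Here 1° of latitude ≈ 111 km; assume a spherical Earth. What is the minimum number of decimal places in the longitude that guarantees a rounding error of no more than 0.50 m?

At 76.27° one degree of longitude covers 111000 × cos 76.27° ≈ 111000 × 0.2373 ≈ 26345.5 m.
Rounding to N decimal places gives at most 0.5 × 10⁻ᴺ degrees of error, i.e. 0.5 × 10⁻ᴺ × 26345.5 m.
Need 0.5 × 26345.5 × 10⁻ᴺ ≤ 0.50 → 10⁻ᴺ ≤ 3.796e-05, so N ≥ 4.42.
N = 4 would give 1.32 m (too coarse); N = 5 gives 0.132 m ≤ 0.50 m.

5 decimal places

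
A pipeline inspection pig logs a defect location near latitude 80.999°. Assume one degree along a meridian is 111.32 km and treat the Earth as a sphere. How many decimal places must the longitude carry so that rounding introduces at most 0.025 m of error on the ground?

6 decimal places

At 80.999° one degree of longitude covers 111320 × cos 80.999° ≈ 111320 × 0.1565 ≈ 17416.2 m.
Rounding to N decimal places gives at most 0.5 × 10⁻ᴺ degrees of error, i.e. 0.5 × 10⁻ᴺ × 17416.2 m.
Need 0.5 × 17416.2 × 10⁻ᴺ ≤ 0.025 → 10⁻ᴺ ≤ 2.871e-06, so N ≥ 5.54.
So 6 decimal places suffice (0.00871 m); 5 would allow up to 0.0871 m.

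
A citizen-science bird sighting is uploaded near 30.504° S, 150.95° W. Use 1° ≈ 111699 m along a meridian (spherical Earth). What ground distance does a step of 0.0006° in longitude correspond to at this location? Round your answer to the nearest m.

58 m

At 30.504° a degree of longitude is 111699 × cos 30.504° ≈ 96239.2 m, so 0.0006° corresponds to 57.7435 m.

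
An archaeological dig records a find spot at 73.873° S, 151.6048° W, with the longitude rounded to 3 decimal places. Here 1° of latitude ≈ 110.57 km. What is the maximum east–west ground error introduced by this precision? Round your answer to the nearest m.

15 m

Rounding to 3 decimal places leaves the longitude within ±0.0005° of the true value.
Parallels shrink by cos φ, so at 73.873° a degree of longitude is 110570 × 0.2778 ≈ 30712.7 m.
East–west error: 0.0005° × 30712.7 m/° ≈ 15.3564 m.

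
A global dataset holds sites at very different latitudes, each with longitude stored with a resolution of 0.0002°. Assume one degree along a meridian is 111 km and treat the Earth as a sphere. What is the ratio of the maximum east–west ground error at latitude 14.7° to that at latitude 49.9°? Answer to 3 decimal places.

1.502

With a 0.0002° grid the true value lies within half a step, ±0.0002°/2 = ±0.0001°, of the stored one.
At 14.7°: 0.0001° × 111000 × cos 14.7° = 0.0001 × 111000 × 0.9673 ≈ 10.737 m.
At 49.9°: 0.0001° × 111000 × cos 49.9° = 0.0001 × 111000 × 0.6441 ≈ 7.1498 m.
Ratio: 10.737 / 7.1498 = cos 14.7° / cos 49.9° ≈ 1.5017.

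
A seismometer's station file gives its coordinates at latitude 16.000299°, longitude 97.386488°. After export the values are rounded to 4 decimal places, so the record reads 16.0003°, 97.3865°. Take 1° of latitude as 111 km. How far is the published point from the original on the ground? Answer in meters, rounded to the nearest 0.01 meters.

The latitude changed by -0.000001° and the longitude by -0.000012°.
North–south shift: -0.000001 × 111000 = -0.111 m.
E–W at 16.0003°: -0.000012° × 111000 × cos 16.0003° = -0.000012 × 111000 × 0.9613 ≈ -1.2804 m.
Combined displacement = (0.111² + 1.2804²)^½ ≈ 1.2852 m.

1.29 meters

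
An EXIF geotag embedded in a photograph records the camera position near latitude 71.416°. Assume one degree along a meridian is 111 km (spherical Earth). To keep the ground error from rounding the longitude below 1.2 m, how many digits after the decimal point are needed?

5 decimal places

At 71.416° one degree of longitude covers 111000 × cos 71.416° ≈ 111000 × 0.3187 ≈ 35375.1 m.
With N decimal places the half-ulp bound is 0.5·10⁻ᴺ°, or 0.5·10⁻ᴺ × 35375.1 m on the ground.
Need 0.5 × 35375.1 × 10⁻ᴺ ≤ 1.2 → 10⁻ᴺ ≤ 6.784e-05, so N ≥ 4.17.
So 5 decimal places suffice (0.177 m); 4 would allow up to 1.77 m.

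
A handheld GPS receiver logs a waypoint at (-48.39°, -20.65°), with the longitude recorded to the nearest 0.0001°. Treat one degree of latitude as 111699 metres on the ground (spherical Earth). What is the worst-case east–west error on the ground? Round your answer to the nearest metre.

Rounding to 4 decimal places leaves the longitude within ±5e-05° of the true value.
One degree of longitude at 48.39° is 111699 × cos 48.39° ≈ 111699 × 0.6641 = 74174.5 m.
East–west error: 5e-05° × 74174.5 m/° ≈ 3.70872 m.

4 metres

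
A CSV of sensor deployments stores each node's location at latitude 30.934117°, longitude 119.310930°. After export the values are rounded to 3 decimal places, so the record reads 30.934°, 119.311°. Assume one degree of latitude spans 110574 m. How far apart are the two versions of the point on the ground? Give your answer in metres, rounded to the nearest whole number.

15 metres

The latitude changed by +0.000117° and the longitude by -0.000070°.
North–south shift: 0.000117 × 110574 = 12.9372 m.
E–W at 30.934°: -0.000070° × 110574 × cos 30.934° = -0.000070 × 110574 × 0.8578 ≈ -6.63922 m.
Hypotenuse of the two orthogonal shifts: √(12.9372² + 6.63922²) = 14.5413 m.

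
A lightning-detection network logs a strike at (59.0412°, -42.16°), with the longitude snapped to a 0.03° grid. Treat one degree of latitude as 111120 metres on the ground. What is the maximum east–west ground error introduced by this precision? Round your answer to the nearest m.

With a 0.03° grid the true value lies within half a step, ±0.03°/2 = ±0.015°, of the stored one.
Parallels shrink by cos φ, so at 59.0412° a degree of longitude is 111120 × 0.5144 ≈ 57162.5 m.
Maximum E–W displacement: 0.015 × 57162.5 = 857.438 m.

857 m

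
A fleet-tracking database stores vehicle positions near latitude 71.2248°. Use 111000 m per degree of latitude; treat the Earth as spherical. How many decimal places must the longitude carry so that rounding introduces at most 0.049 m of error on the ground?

6

At 71.2248° one degree of longitude covers 111000 × cos 71.2248° ≈ 111000 × 0.3219 ≈ 35726 m.
Rounding to N decimal places gives at most 0.5 × 10⁻ᴺ degrees of error, i.e. 0.5 × 10⁻ᴺ × 35726 m.
Need 0.5 × 35726 × 10⁻ᴺ ≤ 0.049 → 10⁻ᴺ ≤ 2.743e-06, so N ≥ 5.56.
At 5 places the error can reach 0.179 m, but 6 places keeps it to 0.0179 m.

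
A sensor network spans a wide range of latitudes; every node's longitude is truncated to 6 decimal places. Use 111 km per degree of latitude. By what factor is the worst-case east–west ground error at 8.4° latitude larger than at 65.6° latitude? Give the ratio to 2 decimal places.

2.39

Truncating at 6 decimal places can drop up to a full unit in the last place, so the longitude may be off by as much as 1e-06°.
Error at 8.4° = 1e-06° × 111000 × cos 8.4° ≈ 0.111 × 0.9893 = 0.10981 m.
At 65.6°: 1e-06° × 111000 × cos 65.6° = 1e-06 × 111000 × 0.4131 ≈ 0.045855 m.
The ratio reduces to cos 8.4° / cos 65.6° = 0.9893/0.4131 ≈ 2.3947.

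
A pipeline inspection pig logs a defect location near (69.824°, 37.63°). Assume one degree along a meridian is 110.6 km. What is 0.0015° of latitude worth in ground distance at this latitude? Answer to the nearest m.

0.0015° × 110600 m/° = 165.9 m.

166 m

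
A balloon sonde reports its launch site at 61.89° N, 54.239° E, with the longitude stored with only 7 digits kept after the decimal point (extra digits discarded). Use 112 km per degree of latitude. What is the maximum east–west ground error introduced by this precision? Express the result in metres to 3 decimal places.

0.005 metres

Truncating at 7 decimal places can drop up to a full unit in the last place, so the longitude may be off by as much as 1e-07°.
One degree of longitude at 61.89° is 112000 × cos 61.89° ≈ 112000 × 0.4712 = 52770.6 m.
Maximum E–W displacement: 1e-07 × 52770.6 = 0.00527706 m.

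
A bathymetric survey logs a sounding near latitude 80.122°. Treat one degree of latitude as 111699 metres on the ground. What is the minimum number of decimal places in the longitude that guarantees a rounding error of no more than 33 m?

3 decimal places

At 80.122° one degree of longitude covers 111699 × cos 80.122° ≈ 111699 × 0.1716 ≈ 19162.1 m.
N decimal places → at most half a unit in the last place, 0.5 × 10⁻ᴺ° = 19162.1/2 × 10⁻ᴺ m.
Setting 9581.03 × 10⁻ᴺ ≤ 33 gives 10ᴺ ≥ 290.3, i.e. N ≥ 2.46.
N = 2 would give 95.8 m (too coarse); N = 3 gives 9.58 m ≤ 33 m.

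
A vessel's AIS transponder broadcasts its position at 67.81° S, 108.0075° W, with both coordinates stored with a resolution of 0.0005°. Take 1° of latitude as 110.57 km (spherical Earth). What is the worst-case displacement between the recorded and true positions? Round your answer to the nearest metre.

30 metres

With a 0.0005° grid the true value lies within half a step, ±0.0005°/2 = ±0.00025°, of the stored one.
North–south component: 0.00025° × 110570 = 27.6425 m.
Longitude error → 0.00025 × 110570 × cos 67.81° = 0.00025 × 110570 × 0.3777 ≈ 10.44 m.
The two errors are perpendicular, so the maximum displacement is √(27.6425² + 10.44²) ≈ 29.5483 m.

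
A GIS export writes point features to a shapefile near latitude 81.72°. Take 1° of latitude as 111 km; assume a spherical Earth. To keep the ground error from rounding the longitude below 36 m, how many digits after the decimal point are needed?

At 81.72° one degree of longitude covers 111000 × cos 81.72° ≈ 111000 × 0.1440 ≈ 15985.2 m.
With N decimal places the half-ulp bound is 0.5·10⁻ᴺ°, or 0.5·10⁻ᴺ × 15985.2 m on the ground.
Setting 7992.6 × 10⁻ᴺ ≤ 36 gives 10ᴺ ≥ 222, i.e. N ≥ 2.35.
At 2 places the error can reach 79.9 m, but 3 places keeps it to 7.99 m.

3 decimal places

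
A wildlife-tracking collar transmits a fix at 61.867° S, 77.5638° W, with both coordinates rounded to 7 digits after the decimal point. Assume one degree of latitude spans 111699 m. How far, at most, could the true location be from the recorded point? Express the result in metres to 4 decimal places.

0.0062 metres

Rounding to 7 decimal places leaves each coordinate within ±5e-08° of the true value.
N–S: 5e-08° × 111699 m/° = 0.00558495 m.
E–W at 61.867°: 5e-08° × 111699 × cos 61.867° = 5e-08 × 111699 × 0.4715 ≈ 0.00263341 m.
The two errors are perpendicular, so the maximum displacement is √(0.00558495² + 0.00263341²) ≈ 0.00617467 m.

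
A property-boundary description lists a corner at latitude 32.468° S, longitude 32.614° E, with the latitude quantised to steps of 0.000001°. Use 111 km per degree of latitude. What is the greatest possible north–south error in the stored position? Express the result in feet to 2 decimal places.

With a 0.000001° grid the true value lies within half a step, ±0.000001°/2 = ±5e-07°, of the stored one.
Along the meridian that is 5e-07° × 111000 m/° = 0.0555 m.
Converting: 0.0555 m × 3.2808 ft/m ≈ 0.18209 ft.

0.18 feet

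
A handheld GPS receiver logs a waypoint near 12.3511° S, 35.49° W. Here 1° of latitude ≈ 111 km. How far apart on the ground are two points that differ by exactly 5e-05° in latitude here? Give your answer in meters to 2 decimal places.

5.55 meters

Along a meridian 5e-05° is 5e-05 × 111000 = 5.55 m.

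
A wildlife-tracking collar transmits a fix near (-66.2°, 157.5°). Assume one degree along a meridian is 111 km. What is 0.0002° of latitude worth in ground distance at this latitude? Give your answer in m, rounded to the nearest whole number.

22 m

0.0002° × 111000 m/° = 22.2 m.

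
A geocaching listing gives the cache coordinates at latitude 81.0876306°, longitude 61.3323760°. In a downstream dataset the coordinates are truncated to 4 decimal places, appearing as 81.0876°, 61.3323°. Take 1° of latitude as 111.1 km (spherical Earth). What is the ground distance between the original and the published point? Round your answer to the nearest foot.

The latitude changed by +0.0000306° and the longitude by +0.0000760°.
N–S: 0.0000306° × 111100 m/° = 3.39966 m.
E–W at 81.0876°: 0.0000760° × 111100 × cos 81.0876° = 0.0000760 × 111100 × 0.1549 ≈ 1.30812 m.
Combined displacement = (3.39966² + 1.30812²)^½ ≈ 3.64264 m.
Converting: 3.64264 m × 3.2808 ft/m ≈ 11.951 ft.

12 feet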